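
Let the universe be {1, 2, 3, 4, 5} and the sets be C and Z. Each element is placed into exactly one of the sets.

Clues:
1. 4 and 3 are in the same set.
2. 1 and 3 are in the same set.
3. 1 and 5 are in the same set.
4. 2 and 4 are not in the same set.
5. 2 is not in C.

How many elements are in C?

4

From (5): 2 ∉ C.
Only one set left: 2 ∈ Z.
(4): 4 ∉ Z.
Only one set left: 4 ∈ C.
(1): 3 matches 4: 3 ∈ C.
(2): 1 matches 3: 1 ∈ C.
(3): 5 matches 1: 5 ∈ C.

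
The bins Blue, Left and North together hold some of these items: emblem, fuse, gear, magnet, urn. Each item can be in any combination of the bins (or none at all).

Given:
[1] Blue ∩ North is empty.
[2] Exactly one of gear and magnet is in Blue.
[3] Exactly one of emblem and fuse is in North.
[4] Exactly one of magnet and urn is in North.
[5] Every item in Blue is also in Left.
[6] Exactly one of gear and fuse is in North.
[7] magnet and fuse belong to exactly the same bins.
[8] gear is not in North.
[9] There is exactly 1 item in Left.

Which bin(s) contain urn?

From (8): gear ∉ North.
(6) (exactly one): fuse ∈ North.
(7): magnet matches fuse: magnet ∈ North.
(1) (disjoint): fuse ∉ Blue.
(1) (disjoint): magnet ∉ Blue.
(2) (exactly one): gear ∈ Blue.
(3) (exactly one): emblem ∉ North.
(4) (exactly one): urn ∉ North.
(5) with gear ∈ Blue: gear ∈ Left.
(9): Left already has 1, so the rest are out.
(5) contrapositive: emblem ∉ Blue.
(5) contrapositive: urn ∉ Blue.

urn: none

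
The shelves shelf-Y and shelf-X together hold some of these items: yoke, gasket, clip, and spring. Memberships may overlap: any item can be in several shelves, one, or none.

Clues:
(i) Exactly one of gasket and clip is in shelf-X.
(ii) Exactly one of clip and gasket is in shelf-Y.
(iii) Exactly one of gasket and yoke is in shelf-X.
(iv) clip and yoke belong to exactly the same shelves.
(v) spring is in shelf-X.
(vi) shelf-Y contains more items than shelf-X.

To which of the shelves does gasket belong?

gasket: shelf-X

From (v): spring ∈ shelf-X.
Suppose gasket ∈ shelf-Y: no assignment then satisfies all the clues, so gasket ∉ shelf-Y.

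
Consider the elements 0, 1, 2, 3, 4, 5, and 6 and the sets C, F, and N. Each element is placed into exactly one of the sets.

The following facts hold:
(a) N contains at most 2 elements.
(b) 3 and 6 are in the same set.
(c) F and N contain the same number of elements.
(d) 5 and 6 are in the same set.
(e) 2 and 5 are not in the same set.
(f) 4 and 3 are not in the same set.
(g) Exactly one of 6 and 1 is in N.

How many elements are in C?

3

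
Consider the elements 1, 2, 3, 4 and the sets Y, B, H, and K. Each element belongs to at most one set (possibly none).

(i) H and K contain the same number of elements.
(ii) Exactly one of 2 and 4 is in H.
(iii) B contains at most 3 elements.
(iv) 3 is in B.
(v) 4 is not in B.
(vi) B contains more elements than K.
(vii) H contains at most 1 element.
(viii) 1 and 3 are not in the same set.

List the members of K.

K = {1}

From (iv): 3 ∈ B.
From (v): 4 ∉ B.
(viii): 1 ∉ B.
Suppose 1 ∉ K: no assignment then satisfies all the clues, so 1 ∈ K.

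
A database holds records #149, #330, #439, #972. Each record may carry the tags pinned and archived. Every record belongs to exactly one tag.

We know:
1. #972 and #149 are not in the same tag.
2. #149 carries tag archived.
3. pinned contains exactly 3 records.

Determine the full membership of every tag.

pinned = {#330, #439, #972}; archived = {#149}

From (2): #149 ∈ archived.
(1): #972 ∉ archived.
(3): only 3 candidates remain for pinned, so all are in.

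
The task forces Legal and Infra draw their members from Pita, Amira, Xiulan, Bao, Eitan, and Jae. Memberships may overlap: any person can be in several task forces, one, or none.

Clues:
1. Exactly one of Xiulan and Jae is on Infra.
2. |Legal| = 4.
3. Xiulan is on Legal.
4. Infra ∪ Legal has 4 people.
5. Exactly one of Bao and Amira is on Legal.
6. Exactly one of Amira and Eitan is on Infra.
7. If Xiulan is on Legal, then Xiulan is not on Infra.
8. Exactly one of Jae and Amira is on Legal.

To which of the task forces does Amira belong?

Amira: none

From (3): Xiulan ∈ Legal.
(7): Xiulan ∉ Infra.
(1) (exactly one): Jae ∈ Infra.
Suppose Amira ∈ Legal: no assignment then satisfies all the clues, so Amira ∉ Legal.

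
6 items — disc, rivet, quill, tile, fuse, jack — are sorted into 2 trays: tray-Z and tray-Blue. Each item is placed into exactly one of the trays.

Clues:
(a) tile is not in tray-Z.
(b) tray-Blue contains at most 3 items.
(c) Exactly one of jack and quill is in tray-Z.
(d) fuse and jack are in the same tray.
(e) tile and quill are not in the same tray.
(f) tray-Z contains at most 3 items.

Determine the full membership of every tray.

From (a): tile ∉ tray-Z.
Only one tray left: tile ∈ tray-Blue.
(e): quill ∉ tray-Blue.
Only one tray left: quill ∈ tray-Z.
(c) (exactly one): jack ∉ tray-Z.
(d): fuse matches jack: fuse ∉ tray-Z.
Only one tray left: fuse ∈ tray-Blue.
Only one tray left: jack ∈ tray-Blue.
(b): tray-Blue already has 3, so the rest are out.
Only one tray left: disc ∈ tray-Z.
Only one tray left: rivet ∈ tray-Z.

tray-Z = {disc, quill, rivet}; tray-Blue = {fuse, jack, tile}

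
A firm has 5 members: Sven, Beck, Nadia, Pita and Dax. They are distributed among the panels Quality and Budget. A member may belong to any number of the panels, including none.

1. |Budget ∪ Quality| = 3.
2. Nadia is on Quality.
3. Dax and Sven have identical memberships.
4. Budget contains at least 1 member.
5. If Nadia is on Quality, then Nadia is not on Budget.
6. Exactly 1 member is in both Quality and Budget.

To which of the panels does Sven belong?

Sven: none

From (2): Nadia ∈ Quality.
(5): Nadia ∉ Budget.
Suppose Sven ∈ Quality: no assignment then satisfies all the clues, so Sven ∉ Quality.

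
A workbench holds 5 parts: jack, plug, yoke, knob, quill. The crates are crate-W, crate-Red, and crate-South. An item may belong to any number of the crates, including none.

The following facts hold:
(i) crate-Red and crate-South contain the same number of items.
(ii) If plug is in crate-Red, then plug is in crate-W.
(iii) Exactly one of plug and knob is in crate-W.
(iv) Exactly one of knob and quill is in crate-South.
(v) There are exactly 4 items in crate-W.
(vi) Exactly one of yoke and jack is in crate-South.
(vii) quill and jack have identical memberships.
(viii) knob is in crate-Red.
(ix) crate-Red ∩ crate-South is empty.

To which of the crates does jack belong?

jack: crate-South, crate-W

From (viii): knob ∈ crate-Red.
(ix) (disjoint): knob ∉ crate-South.
(iv) (exactly one): quill ∈ crate-South.
(vii): jack matches quill: jack ∈ crate-South.
(ix) (disjoint): jack ∉ crate-Red.
(ix) (disjoint): quill ∉ crate-Red.
(vi) (exactly one): yoke ∉ crate-South.
Suppose jack ∉ crate-W: no assignment then satisfies all the clues, so jack ∈ crate-W.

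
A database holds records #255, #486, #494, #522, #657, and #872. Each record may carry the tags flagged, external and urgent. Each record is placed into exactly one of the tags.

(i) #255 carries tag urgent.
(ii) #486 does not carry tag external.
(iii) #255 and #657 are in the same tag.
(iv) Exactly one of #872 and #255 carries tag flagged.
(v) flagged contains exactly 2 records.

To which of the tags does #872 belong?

From (i): #255 ∈ urgent.
From (ii): #486 ∉ external.
(iii): #657 matches #255: #657 ∉ flagged.
(iii): #657 matches #255: #657 ∉ external.
(iii): #657 matches #255: #657 ∈ urgent.
(iv) (exactly one): #872 ∈ flagged.

#872: flagged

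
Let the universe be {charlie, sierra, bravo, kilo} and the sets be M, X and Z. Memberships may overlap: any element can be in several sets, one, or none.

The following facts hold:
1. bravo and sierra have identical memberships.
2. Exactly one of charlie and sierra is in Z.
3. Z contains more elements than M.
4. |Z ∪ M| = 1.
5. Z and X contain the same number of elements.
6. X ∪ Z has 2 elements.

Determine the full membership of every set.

M = {}; X = {kilo}; Z = {charlie}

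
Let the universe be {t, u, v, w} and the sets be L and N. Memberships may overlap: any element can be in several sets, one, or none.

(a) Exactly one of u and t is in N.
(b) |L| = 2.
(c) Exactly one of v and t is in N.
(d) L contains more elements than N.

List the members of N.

N = {t}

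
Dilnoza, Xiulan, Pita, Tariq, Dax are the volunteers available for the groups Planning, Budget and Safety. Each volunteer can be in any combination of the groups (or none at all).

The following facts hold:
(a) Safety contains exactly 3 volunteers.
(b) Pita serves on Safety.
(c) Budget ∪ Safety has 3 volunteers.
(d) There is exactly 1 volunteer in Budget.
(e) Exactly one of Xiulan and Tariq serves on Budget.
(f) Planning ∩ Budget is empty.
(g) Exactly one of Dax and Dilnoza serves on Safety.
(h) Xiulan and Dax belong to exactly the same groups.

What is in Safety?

Safety = {Dilnoza, Pita, Tariq}

From (b): Pita ∈ Safety.
Suppose Dilnoza ∉ Safety: no assignment then satisfies all the clues, so Dilnoza ∈ Safety.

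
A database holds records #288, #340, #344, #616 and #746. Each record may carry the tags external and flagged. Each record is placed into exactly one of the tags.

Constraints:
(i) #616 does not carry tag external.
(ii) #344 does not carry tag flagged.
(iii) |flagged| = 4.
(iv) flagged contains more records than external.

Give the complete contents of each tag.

From (i): #616 ∉ external.
From (ii): #344 ∉ flagged.
(iii): only 4 candidates remain for flagged, so all are in.
Only one tag left: #344 ∈ external.

external = {#344}; flagged = {#288, #340, #616, #746}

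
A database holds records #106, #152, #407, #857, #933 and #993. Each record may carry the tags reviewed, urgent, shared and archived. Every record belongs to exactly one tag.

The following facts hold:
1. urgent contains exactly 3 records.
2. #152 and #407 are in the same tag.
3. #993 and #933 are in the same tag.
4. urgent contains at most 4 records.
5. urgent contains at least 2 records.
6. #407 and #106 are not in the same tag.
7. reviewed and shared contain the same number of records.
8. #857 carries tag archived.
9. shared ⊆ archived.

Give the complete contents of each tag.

reviewed = {}; urgent = {#106, #933, #993}; shared = {}; archived = {#152, #407, #857}

From (8): #857 ∈ archived.
Suppose #106 ∈ reviewed: no assignment then satisfies all the clues, so #106 ∉ reviewed.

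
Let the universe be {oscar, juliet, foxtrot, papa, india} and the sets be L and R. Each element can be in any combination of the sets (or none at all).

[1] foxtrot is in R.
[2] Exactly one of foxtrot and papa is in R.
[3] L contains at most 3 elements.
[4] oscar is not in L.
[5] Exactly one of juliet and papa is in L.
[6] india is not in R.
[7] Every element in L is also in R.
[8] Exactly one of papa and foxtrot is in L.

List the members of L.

From (1): foxtrot ∈ R.
From (4): oscar ∉ L.
From (6): india ∉ R.
(2) (exactly one): papa ∉ R.
(7) contrapositive: papa ∉ L.
(7) contrapositive: india ∉ L.
(8) (exactly one): foxtrot ∈ L.
(5) (exactly one): juliet ∈ L.
(7) with juliet ∈ L: juliet ∈ R.

L = {foxtrot, juliet}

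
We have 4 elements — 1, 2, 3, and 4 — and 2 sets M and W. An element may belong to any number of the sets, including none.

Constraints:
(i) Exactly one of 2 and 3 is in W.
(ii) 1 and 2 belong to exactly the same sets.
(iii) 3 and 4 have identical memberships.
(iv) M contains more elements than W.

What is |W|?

2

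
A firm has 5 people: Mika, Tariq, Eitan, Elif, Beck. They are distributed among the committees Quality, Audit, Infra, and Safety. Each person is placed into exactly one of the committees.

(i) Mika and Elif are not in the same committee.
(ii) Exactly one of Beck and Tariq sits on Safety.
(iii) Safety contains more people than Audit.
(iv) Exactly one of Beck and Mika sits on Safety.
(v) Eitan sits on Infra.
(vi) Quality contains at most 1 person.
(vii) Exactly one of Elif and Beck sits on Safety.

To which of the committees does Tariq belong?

Tariq: Infra

From (v): Eitan ∈ Infra.
Suppose Tariq ∈ Quality: no assignment then satisfies all the clues, so Tariq ∉ Quality.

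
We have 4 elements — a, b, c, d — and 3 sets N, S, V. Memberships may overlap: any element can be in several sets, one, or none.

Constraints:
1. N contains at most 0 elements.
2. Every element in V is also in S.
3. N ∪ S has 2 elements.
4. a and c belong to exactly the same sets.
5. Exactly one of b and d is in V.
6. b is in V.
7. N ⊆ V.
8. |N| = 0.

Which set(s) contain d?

From (6): b ∈ V.
(1): N already has 0, so the rest are out.
(2) with b ∈ V: b ∈ S.
(5) (exactly one): d ∉ V.
Suppose d ∉ S: no assignment then satisfies all the clues, so d ∈ S.

d: S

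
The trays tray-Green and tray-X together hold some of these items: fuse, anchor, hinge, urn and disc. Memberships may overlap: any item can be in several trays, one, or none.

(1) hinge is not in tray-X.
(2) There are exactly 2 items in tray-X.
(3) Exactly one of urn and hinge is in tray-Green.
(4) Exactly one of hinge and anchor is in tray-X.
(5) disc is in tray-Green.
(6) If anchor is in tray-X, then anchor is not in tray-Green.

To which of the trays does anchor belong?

anchor: tray-X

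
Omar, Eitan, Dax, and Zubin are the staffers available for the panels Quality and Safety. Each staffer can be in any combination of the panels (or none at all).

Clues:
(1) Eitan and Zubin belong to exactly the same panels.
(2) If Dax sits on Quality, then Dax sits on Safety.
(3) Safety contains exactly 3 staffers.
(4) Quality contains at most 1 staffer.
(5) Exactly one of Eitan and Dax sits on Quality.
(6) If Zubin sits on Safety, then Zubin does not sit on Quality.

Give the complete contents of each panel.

Quality = {Dax}; Safety = {Dax, Eitan, Zubin}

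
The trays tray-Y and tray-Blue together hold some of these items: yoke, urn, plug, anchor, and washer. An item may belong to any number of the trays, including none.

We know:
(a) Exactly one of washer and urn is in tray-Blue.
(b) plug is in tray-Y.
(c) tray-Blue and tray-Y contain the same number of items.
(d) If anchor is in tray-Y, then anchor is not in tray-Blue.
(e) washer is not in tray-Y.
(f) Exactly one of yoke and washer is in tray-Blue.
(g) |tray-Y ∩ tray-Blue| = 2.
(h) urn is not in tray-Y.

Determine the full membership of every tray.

tray-Y = {anchor, plug, yoke}; tray-Blue = {plug, urn, yoke}

From (b): plug ∈ tray-Y.
From (e): washer ∉ tray-Y.
From (h): urn ∉ tray-Y.
Suppose yoke ∉ tray-Y: no assignment then satisfies all the clues, so yoke ∈ tray-Y.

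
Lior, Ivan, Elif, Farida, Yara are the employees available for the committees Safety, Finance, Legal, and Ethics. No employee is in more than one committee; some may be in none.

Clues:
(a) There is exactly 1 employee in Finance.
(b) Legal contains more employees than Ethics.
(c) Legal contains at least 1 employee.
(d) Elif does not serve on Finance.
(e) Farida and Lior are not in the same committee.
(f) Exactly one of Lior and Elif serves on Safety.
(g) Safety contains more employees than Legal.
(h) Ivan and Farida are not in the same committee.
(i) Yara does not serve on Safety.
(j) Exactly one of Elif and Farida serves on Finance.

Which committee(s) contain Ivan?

Ivan: Safety

From (d): Elif ∉ Finance.
From (i): Yara ∉ Safety.
(j) (exactly one): Farida ∈ Finance.
(a): Finance already has 1, so the rest are out.
Suppose Ivan ∉ Safety: no assignment then satisfies all the clues, so Ivan ∈ Safety.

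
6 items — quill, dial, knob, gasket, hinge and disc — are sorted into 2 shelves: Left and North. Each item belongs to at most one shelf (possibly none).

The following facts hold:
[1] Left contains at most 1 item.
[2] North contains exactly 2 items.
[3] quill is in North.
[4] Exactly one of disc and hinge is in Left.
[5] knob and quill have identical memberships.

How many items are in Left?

1

From (3): quill ∈ North.
(5): knob matches quill: knob ∉ Left.
(5): knob matches quill: knob ∈ North.
(2): North already has 2, so the rest are out.
Suppose dial ∈ Left: no assignment then satisfies all the clues, so dial ∉ Left.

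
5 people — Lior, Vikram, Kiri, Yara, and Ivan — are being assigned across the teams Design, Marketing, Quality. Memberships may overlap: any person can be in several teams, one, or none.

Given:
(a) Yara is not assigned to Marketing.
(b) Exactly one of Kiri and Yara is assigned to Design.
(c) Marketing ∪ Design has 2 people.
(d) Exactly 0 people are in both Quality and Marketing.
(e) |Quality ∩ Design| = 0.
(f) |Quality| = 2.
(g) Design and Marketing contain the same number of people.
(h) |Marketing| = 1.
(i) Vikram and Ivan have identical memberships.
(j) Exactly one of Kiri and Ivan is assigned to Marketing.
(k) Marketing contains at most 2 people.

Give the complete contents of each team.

Design = {Yara}; Marketing = {Kiri}; Quality = {Ivan, Vikram}

From (a): Yara ∉ Marketing.
Suppose Lior ∈ Design: no assignment then satisfies all the clues, so Lior ∉ Design.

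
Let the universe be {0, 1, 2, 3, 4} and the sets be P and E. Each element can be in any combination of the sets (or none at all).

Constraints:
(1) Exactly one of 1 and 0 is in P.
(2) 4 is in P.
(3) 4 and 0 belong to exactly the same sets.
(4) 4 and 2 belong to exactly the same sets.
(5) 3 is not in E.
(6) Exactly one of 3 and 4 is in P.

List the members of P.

From (2): 4 ∈ P.
From (5): 3 ∉ E.
(3): 0 matches 4: 0 ∈ P.
(4): 2 matches 4: 2 ∈ P.
(6) (exactly one): 3 ∉ P.
(1) (exactly one): 1 ∉ P.

P = {0, 2, 4}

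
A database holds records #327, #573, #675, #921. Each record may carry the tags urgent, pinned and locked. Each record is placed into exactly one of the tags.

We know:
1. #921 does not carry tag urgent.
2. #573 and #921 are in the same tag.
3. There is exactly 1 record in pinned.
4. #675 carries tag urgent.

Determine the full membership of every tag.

urgent = {#675}; pinned = {#327}; locked = {#573, #921}

From (1): #921 ∉ urgent.
From (4): #675 ∈ urgent.
(2): #573 matches #921: #573 ∉ urgent.
Suppose #327 ∈ urgent: no assignment then satisfies all the clues, so #327 ∉ urgent.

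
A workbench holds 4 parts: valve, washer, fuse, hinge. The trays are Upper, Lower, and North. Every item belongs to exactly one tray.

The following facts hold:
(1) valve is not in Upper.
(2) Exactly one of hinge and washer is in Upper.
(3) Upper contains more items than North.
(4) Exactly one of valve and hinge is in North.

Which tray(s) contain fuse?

From (1): valve ∉ Upper.
Suppose fuse ∉ Upper: no assignment then satisfies all the clues, so fuse ∈ Upper.

fuse: Upper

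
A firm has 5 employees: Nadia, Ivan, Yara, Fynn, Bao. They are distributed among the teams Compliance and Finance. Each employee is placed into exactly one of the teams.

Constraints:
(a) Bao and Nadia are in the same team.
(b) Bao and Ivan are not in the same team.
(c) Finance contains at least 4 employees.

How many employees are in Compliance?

1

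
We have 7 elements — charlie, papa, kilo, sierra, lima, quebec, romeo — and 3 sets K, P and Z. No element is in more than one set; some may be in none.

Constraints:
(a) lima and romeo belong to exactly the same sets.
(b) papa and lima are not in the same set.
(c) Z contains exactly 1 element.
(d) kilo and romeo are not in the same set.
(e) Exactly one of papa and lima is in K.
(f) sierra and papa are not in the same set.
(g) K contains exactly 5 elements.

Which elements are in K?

K = {charlie, lima, quebec, romeo, sierra}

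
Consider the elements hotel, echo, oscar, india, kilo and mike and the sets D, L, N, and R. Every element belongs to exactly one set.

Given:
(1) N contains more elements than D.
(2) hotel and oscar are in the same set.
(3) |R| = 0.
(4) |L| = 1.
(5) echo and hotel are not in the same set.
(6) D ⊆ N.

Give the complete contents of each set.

D = {}; L = {echo}; N = {hotel, india, kilo, mike, oscar}; R = {}

(3): R already has 0, so the rest are out.
Suppose hotel ∈ D: no assignment then satisfies all the clues, so hotel ∉ D.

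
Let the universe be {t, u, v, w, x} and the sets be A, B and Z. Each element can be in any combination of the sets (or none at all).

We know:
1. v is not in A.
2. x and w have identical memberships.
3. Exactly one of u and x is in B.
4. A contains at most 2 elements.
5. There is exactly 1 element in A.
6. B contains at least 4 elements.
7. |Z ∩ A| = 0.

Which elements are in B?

From (1): v ∉ A.
Suppose t ∉ B: no assignment then satisfies all the clues, so t ∈ B.

B = {t, v, w, x}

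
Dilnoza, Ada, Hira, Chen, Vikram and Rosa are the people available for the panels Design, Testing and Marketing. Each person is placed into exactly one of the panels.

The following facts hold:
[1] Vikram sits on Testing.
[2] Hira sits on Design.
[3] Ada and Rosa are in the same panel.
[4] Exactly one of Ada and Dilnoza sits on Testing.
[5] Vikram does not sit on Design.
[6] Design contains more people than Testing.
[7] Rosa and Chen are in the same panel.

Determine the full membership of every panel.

From (1): Vikram ∈ Testing.
From (2): Hira ∈ Design.
Suppose Dilnoza ∈ Design: no assignment then satisfies all the clues, so Dilnoza ∉ Design.

Design = {Ada, Chen, Hira, Rosa}; Testing = {Dilnoza, Vikram}; Marketing = {}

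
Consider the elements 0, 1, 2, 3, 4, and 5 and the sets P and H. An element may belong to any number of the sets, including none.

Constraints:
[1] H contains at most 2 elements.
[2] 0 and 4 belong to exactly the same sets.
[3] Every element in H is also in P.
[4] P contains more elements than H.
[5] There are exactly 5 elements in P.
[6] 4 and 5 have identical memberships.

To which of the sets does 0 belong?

0: P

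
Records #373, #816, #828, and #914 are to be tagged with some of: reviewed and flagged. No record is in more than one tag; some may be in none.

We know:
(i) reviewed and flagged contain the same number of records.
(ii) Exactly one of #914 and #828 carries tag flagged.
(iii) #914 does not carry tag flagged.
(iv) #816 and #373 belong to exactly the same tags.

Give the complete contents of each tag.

reviewed = {#914}; flagged = {#828}

From (iii): #914 ∉ flagged.
(ii) (exactly one): #828 ∈ flagged.
Suppose #373 ∈ reviewed: no assignment then satisfies all the clues, so #373 ∉ reviewed.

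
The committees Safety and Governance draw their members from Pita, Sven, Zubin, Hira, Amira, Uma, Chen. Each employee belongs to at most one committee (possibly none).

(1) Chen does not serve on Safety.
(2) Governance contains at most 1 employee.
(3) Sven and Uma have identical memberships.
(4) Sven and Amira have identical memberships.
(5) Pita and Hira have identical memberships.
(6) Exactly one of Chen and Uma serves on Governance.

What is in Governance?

Governance = {Chen}

From (1): Chen ∉ Safety.
Suppose Pita ∈ Governance: no assignment then satisfies all the clues, so Pita ∉ Governance.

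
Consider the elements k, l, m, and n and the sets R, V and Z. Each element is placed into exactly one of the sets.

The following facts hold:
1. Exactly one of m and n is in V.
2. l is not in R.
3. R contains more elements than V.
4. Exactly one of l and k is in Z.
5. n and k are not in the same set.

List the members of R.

R = {k, m}

From (2): l ∉ R.
Suppose k ∉ R: no assignment then satisfies all the clues, so k ∈ R.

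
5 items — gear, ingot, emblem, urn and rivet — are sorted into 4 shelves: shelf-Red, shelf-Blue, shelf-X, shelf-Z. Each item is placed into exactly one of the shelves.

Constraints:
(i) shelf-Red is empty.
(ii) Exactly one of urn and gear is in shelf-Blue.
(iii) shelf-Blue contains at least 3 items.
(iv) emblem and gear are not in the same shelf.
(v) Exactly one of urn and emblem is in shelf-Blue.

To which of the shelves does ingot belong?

ingot: shelf-Blue

(i): shelf-Red already has 0, so the rest are out.
Suppose ingot ∉ shelf-Blue: no assignment then satisfies all the clues, so ingot ∈ shelf-Blue.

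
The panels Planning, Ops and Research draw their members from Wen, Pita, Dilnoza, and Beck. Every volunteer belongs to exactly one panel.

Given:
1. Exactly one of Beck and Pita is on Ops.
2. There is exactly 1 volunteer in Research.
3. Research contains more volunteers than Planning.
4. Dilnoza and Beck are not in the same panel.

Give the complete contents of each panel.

Planning = {}; Ops = {Dilnoza, Pita, Wen}; Research = {Beck}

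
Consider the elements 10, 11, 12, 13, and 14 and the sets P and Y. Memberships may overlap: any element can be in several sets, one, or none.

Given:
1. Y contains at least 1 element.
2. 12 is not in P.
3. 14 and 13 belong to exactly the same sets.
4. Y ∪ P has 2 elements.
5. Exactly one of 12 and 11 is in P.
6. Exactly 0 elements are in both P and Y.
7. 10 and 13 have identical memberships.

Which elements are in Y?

Y = {12}

From (2): 12 ∉ P.
(5) (exactly one): 11 ∈ P.
Suppose 10 ∈ Y: no assignment then satisfies all the clues, so 10 ∉ Y.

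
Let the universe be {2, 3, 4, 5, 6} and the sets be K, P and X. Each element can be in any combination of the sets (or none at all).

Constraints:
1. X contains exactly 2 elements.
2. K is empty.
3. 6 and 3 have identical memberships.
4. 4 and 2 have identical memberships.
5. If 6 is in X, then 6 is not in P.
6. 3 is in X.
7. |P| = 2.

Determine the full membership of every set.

K = {}; P = {2, 4}; X = {3, 6}

From (6): 3 ∈ X.
(2): K already has 0, so the rest are out.
(3): 6 matches 3: 6 ∈ X.
(5): 6 ∉ P.
(1): X already has 2, so the rest are out.
(3): 3 matches 6: 3 ∉ P.
Suppose 2 ∉ P: no assignment then satisfies all the clues, so 2 ∈ P.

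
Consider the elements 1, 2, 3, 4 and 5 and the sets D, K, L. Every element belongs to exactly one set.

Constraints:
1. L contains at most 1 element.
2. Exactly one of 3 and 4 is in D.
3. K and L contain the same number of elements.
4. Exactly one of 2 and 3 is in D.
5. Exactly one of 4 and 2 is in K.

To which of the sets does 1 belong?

1: D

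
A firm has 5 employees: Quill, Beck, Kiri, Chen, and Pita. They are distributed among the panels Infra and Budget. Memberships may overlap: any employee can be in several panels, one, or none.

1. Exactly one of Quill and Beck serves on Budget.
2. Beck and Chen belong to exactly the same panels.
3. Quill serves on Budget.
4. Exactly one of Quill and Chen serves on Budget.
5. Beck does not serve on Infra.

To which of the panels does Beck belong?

Beck: none

From (3): Quill ∈ Budget.
From (5): Beck ∉ Infra.
(1) (exactly one): Beck ∉ Budget.
(2): Chen matches Beck: Chen ∉ Infra.
(2): Chen matches Beck: Chen ∉ Budget.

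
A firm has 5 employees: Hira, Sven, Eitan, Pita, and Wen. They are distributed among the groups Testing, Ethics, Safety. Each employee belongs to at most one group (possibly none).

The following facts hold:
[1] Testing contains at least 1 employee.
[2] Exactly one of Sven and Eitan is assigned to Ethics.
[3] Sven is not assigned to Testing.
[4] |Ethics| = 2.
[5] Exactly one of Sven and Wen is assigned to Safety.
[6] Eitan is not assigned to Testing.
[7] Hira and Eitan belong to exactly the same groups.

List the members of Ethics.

Ethics = {Eitan, Hira}

From (3): Sven ∉ Testing.
From (6): Eitan ∉ Testing.
(7): Hira matches Eitan: Hira ∉ Testing.
Suppose Hira ∉ Ethics: no assignment then satisfies all the clues, so Hira ∈ Ethics.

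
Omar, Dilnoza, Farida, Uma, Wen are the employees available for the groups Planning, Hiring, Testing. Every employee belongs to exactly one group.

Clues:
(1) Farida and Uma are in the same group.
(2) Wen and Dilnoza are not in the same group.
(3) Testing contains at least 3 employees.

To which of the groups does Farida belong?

Farida: Testing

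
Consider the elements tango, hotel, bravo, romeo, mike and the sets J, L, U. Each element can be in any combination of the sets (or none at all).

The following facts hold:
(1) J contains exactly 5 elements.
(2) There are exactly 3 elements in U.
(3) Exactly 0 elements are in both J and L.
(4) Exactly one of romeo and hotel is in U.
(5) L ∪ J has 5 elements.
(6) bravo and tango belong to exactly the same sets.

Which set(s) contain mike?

mike: J

(1): only 5 candidates remain for J, so all are in.
Suppose mike ∈ L: no assignment then satisfies all the clues, so mike ∉ L.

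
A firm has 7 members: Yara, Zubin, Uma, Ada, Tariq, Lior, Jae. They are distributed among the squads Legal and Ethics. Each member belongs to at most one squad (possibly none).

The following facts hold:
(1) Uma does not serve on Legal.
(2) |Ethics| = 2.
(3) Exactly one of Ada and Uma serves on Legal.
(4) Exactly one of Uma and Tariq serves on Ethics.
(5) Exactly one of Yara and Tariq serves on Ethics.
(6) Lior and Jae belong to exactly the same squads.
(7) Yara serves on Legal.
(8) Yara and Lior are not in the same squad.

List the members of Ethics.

Ethics = {Tariq, Zubin}

From (1): Uma ∉ Legal.
From (7): Yara ∈ Legal.
(3) (exactly one): Ada ∈ Legal.
(5) (exactly one): Tariq ∈ Ethics.
(8): Lior ∉ Legal.
(4) (exactly one): Uma ∉ Ethics.
(6): Jae matches Lior: Jae ∉ Legal.
Suppose Zubin ∉ Ethics: no assignment then satisfies all the clues, so Zubin ∈ Ethics.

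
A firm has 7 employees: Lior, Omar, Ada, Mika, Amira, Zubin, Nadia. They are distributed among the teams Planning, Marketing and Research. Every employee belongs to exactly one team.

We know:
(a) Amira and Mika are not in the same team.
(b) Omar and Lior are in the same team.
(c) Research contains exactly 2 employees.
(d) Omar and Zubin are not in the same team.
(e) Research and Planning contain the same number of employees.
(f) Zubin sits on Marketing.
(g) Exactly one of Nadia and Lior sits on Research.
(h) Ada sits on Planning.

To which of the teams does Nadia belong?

Nadia: Marketing

From (f): Zubin ∈ Marketing.
From (h): Ada ∈ Planning.
(d): Omar ∉ Marketing.
(b): Lior matches Omar: Lior ∉ Marketing.
Suppose Nadia ∈ Planning: no assignment then satisfies all the clues, so Nadia ∉ Planning.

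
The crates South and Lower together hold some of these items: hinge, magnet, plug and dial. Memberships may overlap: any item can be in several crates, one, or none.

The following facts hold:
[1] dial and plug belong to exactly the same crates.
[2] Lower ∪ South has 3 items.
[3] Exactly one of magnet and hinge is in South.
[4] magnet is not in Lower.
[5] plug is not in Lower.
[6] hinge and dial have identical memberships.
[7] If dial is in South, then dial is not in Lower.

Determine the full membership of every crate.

South = {dial, hinge, plug}; Lower = {}

From (4): magnet ∉ Lower.
From (5): plug ∉ Lower.
(1): dial matches plug: dial ∉ Lower.
(6): hinge matches dial: hinge ∉ Lower.
Suppose hinge ∉ South: no assignment then satisfies all the clues, so hinge ∈ South.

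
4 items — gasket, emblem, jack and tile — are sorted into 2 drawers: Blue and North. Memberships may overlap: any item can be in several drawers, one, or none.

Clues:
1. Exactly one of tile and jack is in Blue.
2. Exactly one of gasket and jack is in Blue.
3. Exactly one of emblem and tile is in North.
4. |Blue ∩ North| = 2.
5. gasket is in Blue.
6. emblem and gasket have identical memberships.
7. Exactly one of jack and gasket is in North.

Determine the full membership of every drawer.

From (5): gasket ∈ Blue.
(2) (exactly one): jack ∉ Blue.
(6): emblem matches gasket: emblem ∈ Blue.
(1) (exactly one): tile ∈ Blue.
Suppose gasket ∉ North: no assignment then satisfies all the clues, so gasket ∈ North.

Blue = {emblem, gasket, tile}; North = {emblem, gasket}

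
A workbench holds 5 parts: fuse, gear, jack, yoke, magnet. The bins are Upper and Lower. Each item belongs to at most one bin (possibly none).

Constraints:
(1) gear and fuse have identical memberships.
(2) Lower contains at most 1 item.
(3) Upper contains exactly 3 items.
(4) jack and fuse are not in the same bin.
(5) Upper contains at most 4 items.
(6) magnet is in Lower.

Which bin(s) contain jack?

From (6): magnet ∈ Lower.
(2): Lower already has 1, so the rest are out.
Suppose jack ∈ Upper: no assignment then satisfies all the clues, so jack ∉ Upper.

jack: none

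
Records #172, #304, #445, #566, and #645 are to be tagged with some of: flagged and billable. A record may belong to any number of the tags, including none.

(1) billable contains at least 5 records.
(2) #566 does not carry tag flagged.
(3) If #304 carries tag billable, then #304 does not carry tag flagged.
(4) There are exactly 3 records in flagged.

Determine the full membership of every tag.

From (2): #566 ∉ flagged.
(1): only 5 candidates remain for billable, so all are in.
(3): #304 ∉ flagged.
(4): only 3 candidates remain for flagged, so all are in.

flagged = {#172, #445, #645}; billable = {#172, #304, #445, #566, #645}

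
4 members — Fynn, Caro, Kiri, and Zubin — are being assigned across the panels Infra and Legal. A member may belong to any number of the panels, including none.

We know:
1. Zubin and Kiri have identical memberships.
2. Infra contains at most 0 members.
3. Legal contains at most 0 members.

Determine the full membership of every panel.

Infra = {}; Legal = {}

(2): Infra already has 0, so the rest are out.
(3): Legal already has 0, so the rest are out.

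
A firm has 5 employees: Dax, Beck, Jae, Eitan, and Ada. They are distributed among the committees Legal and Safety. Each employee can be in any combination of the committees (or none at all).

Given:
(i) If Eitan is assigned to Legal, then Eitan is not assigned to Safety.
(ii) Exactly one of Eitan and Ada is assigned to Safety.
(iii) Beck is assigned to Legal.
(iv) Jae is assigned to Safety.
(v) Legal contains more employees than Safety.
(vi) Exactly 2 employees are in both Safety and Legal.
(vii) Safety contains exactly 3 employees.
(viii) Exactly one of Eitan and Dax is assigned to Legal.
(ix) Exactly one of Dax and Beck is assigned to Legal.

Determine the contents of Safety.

Safety = {Ada, Dax, Jae}

From (iii): Beck ∈ Legal.
From (iv): Jae ∈ Safety.
(ix) (exactly one): Dax ∉ Legal.
(viii) (exactly one): Eitan ∈ Legal.
(i): Eitan ∉ Safety.
(ii) (exactly one): Ada ∈ Safety.
Suppose Dax ∉ Safety: no assignment then satisfies all the clues, so Dax ∈ Safety.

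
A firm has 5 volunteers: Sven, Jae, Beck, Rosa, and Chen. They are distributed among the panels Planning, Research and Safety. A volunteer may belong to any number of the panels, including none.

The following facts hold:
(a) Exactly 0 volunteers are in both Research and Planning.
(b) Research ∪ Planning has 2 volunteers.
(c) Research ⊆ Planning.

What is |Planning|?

2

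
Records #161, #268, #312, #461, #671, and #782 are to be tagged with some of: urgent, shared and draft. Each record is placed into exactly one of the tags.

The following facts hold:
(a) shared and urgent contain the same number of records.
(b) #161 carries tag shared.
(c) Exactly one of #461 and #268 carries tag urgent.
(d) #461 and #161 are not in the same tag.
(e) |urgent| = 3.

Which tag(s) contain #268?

From (b): #161 ∈ shared.
(d): #461 ∉ shared.
Suppose #268 ∈ urgent: no assignment then satisfies all the clues, so #268 ∉ urgent.

#268: shared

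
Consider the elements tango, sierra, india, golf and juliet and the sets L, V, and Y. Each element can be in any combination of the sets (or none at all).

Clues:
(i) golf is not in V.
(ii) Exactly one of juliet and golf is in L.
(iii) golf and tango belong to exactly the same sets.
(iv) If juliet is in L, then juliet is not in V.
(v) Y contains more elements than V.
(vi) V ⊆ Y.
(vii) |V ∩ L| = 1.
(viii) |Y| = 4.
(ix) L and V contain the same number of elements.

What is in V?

V = {india, sierra}

From (i): golf ∉ V.
(iii): tango matches golf: tango ∉ V.
Suppose sierra ∉ V: no assignment then satisfies all the clues, so sierra ∈ V.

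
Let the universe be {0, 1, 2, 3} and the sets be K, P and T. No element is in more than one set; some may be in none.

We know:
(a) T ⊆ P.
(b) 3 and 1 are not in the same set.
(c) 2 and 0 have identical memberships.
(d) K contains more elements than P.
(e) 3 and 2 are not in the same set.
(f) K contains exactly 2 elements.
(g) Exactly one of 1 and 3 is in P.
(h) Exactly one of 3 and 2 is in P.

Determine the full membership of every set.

K = {0, 2}; P = {3}; T = {}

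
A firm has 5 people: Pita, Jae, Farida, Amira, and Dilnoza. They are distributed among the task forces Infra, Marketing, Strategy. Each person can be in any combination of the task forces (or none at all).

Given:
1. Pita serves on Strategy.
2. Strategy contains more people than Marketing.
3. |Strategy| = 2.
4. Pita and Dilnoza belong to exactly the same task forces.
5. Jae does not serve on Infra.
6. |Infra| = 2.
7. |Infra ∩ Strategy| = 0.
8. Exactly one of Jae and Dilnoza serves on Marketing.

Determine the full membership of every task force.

Infra = {Amira, Farida}; Marketing = {Jae}; Strategy = {Dilnoza, Pita}

From (1): Pita ∈ Strategy.
From (5): Jae ∉ Infra.
(4): Dilnoza matches Pita: Dilnoza ∈ Strategy.
(3): Strategy already has 2, so the rest are out.
Suppose Pita ∈ Infra: no assignment then satisfies all the clues, so Pita ∉ Infra.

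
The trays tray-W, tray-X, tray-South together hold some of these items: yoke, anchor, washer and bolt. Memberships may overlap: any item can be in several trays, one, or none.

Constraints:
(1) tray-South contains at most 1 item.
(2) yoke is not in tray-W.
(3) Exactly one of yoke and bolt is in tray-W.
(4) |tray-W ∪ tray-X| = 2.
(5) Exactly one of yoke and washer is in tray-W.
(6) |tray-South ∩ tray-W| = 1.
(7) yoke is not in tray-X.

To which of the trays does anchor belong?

anchor: none

From (2): yoke ∉ tray-W.
From (7): yoke ∉ tray-X.
(3) (exactly one): bolt ∈ tray-W.
(5) (exactly one): washer ∈ tray-W.
Suppose anchor ∈ tray-W: no assignment then satisfies all the clues, so anchor ∉ tray-W.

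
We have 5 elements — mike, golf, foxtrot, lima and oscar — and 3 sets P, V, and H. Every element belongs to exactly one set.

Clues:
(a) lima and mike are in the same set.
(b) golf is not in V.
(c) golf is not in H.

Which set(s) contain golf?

golf: P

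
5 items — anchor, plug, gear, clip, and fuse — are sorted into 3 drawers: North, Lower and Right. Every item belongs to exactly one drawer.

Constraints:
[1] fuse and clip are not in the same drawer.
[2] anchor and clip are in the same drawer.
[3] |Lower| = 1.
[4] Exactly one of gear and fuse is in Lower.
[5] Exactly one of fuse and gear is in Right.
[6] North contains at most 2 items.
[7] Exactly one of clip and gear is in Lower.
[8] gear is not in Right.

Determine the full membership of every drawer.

From (8): gear ∉ Right.
(5) (exactly one): fuse ∈ Right.
(1): clip ∉ Right.
(2): anchor matches clip: anchor ∉ Right.
(4) (exactly one): gear ∈ Lower.
(7) (exactly one): clip ∉ Lower.
Only one drawer left: clip ∈ North.
(2): anchor matches clip: anchor ∈ North.
(3): Lower already has 1, so the rest are out.
(6): North already has 2, so the rest are out.
Only one drawer left: plug ∈ Right.

North = {anchor, clip}; Lower = {gear}; Right = {fuse, plug}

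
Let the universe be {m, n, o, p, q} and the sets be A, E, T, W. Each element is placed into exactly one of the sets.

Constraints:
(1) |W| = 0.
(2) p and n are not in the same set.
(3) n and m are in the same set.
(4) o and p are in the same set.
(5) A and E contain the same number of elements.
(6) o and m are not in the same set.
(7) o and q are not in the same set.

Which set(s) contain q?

q: T

(1): W already has 0, so the rest are out.
Suppose q ∈ A: no assignment then satisfies all the clues, so q ∉ A.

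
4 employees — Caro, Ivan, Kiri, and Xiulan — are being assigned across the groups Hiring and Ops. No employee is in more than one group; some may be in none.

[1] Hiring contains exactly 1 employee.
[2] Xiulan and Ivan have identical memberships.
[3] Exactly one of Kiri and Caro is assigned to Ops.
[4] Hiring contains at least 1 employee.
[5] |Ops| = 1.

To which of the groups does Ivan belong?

Ivan: none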